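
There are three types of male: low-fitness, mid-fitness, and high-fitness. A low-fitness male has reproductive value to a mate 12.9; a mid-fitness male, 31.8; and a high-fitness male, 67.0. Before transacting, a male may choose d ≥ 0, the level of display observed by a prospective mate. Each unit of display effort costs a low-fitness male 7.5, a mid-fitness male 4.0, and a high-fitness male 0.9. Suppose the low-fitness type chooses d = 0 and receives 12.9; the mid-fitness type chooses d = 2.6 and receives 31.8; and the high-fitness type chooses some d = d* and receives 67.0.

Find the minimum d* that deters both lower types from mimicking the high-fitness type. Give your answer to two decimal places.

Low-fitness type (on-path payoff 12.9) won't mimic when 12.9 ≥ 67.0 − 7.5·d*, i.e. d* ≥ 7.21.
Mid-fitness type (on-path payoff 31.8 − 4.0×2.6 = 21.4) won't mimic when 21.4 ≥ 67.0 − 4.0·d*, i.e. d* ≥ 11.40.
Both must hold, so d* = max(7.21, 11.40) = 11.40. The mid-fitness type's constraint binds.

11.40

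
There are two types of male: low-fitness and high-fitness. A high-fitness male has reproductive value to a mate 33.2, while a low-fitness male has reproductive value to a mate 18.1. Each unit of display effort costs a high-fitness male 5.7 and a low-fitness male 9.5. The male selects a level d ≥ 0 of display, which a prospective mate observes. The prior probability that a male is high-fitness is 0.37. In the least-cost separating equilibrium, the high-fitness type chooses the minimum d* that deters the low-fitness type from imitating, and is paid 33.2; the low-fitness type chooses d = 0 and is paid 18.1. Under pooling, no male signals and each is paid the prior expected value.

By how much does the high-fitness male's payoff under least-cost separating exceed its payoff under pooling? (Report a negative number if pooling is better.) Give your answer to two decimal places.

0.45

Least-cost separating signal: d* solves 18.1 = 33.2 − 9.5·d*, so d* = (33.2 − 18.1)/9.5 ≈ 1.5895.
High-fitness type's separating payoff: 33.2 − 5.7 × d* = 33.2 − 5.7 × (33.2 − 18.1)/9.5 = 33.2 − 86.07/9.5 = 24.14.
Pooling payoff: 0.37 × 33.2 + 0.63 × 18.1 = 23.687.
Difference: 24.14 − 23.687 = 0.453, i.e. 0.45 to two decimal places.
The high-fitness type prefers to separate.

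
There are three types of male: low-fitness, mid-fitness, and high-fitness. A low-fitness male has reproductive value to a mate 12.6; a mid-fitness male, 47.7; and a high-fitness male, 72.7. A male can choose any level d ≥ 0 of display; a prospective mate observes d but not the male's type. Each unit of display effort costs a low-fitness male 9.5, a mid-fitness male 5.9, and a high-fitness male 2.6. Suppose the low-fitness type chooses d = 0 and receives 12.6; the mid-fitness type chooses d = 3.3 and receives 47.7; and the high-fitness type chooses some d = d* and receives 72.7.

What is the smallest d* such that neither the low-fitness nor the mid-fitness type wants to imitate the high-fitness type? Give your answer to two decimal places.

7.54

Low-fitness type (on-path payoff 12.6) won't mimic when 12.6 ≥ 72.7 − 9.5·d*, i.e. d* ≥ 6.33.
Mid-fitness type (on-path payoff 47.7 − 5.9×3.3 = 28.23) won't mimic when 28.23 ≥ 72.7 − 5.9·d*, i.e. d* ≥ 7.54.
Both must hold, so d* = max(6.33, 7.54) = 7.54. The mid-fitness type's constraint binds.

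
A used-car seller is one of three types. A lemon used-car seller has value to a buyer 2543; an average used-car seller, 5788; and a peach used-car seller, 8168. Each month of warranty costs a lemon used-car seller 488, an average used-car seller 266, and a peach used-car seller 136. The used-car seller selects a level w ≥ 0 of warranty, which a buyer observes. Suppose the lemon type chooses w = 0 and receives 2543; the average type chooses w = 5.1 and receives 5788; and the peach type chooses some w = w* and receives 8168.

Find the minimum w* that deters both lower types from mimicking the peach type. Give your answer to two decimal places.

Average type (on-path payoff 5788 − 266×5.1 = 4431.4) won't mimic when 4431.4 ≥ 8168 − 266·w*, i.e. w* ≥ 14.05.
Lemon type (on-path payoff 2543) won't mimic when 2543 ≥ 8168 − 488·w*, i.e. w* ≥ 11.53.
Both must hold, so w* = max(11.53, 14.05) = 14.05. The average type's constraint binds.

14.05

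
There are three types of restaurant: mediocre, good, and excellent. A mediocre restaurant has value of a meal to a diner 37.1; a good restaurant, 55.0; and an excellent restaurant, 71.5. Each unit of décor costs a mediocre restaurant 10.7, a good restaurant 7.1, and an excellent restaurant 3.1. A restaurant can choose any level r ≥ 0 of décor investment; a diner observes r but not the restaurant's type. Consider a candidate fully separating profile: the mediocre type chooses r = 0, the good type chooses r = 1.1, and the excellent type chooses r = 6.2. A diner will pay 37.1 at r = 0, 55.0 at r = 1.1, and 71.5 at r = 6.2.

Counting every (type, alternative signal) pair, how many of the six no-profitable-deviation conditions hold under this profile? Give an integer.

5

Good (own payoff 55.0 − 7.1×1.1 = 47.19): to r=0 gives 37.1 → no gain ✓; to r=6.2 gives 71.5 − 7.1×6.2 = 27.48 → no gain ✓.
Excellent (own payoff 71.5 − 3.1×6.2 = 52.28): to r=0 gives 37.1 → no gain ✓; to r=1.1 gives 55.0 − 3.1×1.1 = 51.59 → no gain ✓.
Mediocre (own payoff 37.1): to r=1.1 gives 55.0 − 10.7×1.1 = 43.23 → profitable ✗; to r=6.2 gives 71.5 − 10.7×6.2 = 5.16 → no gain ✓.
5 of the 6 constraints hold; not an equilibrium.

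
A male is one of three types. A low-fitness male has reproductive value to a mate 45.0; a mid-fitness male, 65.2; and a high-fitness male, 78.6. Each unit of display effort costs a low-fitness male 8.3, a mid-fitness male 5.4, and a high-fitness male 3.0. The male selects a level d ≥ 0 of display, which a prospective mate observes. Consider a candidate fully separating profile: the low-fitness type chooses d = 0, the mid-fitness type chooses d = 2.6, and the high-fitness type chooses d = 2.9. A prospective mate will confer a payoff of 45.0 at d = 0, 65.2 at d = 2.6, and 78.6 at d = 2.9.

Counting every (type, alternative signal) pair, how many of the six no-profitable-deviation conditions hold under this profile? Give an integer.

4

Low-fitness (own payoff 45.0): to d=2.6 gives 65.2 − 8.3×2.6 = 43.62 → no gain ✓; to d=2.9 gives 78.6 − 8.3×2.9 = 54.53 → profitable ✗.
High-fitness (own payoff 78.6 − 3.0×2.9 = 69.9): to d=0 gives 45.0 → no gain ✓; to d=2.6 gives 65.2 − 3.0×2.6 = 57.4 → no gain ✓.
Mid-fitness (own payoff 65.2 − 5.4×2.6 = 51.16): to d=0 gives 45.0 → no gain ✓; to d=2.9 gives 78.6 − 5.4×2.9 = 62.94 → profitable ✗.
4 of the 6 constraints hold; not an equilibrium.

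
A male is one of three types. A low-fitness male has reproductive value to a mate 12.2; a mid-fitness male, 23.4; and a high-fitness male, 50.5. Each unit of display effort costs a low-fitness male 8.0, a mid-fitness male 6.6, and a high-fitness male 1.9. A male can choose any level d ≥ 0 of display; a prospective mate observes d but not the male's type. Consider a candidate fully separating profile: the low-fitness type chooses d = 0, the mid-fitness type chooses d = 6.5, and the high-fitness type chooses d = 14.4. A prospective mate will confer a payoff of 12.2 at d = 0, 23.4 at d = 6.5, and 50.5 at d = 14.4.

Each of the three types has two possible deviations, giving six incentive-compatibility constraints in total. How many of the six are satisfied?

5

Low-fitness (own payoff 12.2): to d=6.5 gives 23.4 − 8.0×6.5 = -28.6 → no gain ✓; to d=14.4 gives 50.5 − 8.0×14.4 = -64.7 → no gain ✓.
Mid-fitness (own payoff 23.4 − 6.6×6.5 = -19.5): to d=0 gives 12.2 → profitable ✗; to d=14.4 gives 50.5 − 6.6×14.4 = -44.54 → no gain ✓.
High-fitness (own payoff 50.5 − 1.9×14.4 = 23.14): to d=0 gives 12.2 → no gain ✓; to d=6.5 gives 23.4 − 1.9×6.5 = 11.05 → no gain ✓.
5 of the 6 constraints hold; not an equilibrium.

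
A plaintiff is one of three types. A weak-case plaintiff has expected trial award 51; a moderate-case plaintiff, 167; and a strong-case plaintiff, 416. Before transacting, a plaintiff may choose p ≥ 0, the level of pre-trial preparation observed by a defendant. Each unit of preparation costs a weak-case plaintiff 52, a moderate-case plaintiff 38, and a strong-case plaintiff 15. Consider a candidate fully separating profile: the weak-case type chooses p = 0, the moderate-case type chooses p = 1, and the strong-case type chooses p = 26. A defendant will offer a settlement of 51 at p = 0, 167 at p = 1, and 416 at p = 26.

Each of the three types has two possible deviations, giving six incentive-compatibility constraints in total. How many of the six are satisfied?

3

Weak-case (own payoff 51): to p=1 gives 167 − 52×1 = 115 → profitable ✗; to p=26 gives 416 − 52×26 = -936 → no gain ✓.
Moderate-case (own payoff 167 − 38×1 = 129): to p=0 gives 51 → no gain ✓; to p=26 gives 416 − 38×26 = -572 → no gain ✓.
Strong-case (own payoff 416 − 15×26 = 26): to p=0 gives 51 → profitable ✗; to p=1 gives 167 − 15×1 = 152 → profitable ✗.
3 of the 6 constraints hold; not an equilibrium.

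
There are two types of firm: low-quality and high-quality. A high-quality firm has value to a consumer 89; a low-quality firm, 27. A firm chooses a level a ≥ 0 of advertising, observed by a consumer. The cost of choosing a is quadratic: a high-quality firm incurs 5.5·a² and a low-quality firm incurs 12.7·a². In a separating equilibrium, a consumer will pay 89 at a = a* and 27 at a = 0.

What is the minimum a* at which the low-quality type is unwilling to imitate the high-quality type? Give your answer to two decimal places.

The low-quality type at a = 0 receives 27; imitating at a* yields 89 − 12.7·a*².
Indifference: 27 = 89 − 12.7·a*², so a*² = (89 − 27) / 12.7 ≈ 4.8819.
a* = √4.8819 ≈ 2.21.

2.21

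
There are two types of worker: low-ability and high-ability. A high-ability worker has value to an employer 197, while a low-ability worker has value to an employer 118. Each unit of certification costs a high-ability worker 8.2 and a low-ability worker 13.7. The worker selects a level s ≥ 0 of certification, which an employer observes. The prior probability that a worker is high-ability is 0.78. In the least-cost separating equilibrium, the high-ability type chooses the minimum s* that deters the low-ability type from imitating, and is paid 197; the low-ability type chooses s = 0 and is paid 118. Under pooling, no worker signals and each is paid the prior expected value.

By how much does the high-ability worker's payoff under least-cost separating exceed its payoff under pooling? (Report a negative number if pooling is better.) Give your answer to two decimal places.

-29.90

Least-cost separating signal: s* solves 118 = 197 − 13.7·s*, so s* = (197 − 118)/13.7 ≈ 5.7664.
High-ability type's separating payoff: 197 − 8.2 × s* = 197 − 8.2 × (197 − 118)/13.7 = 197 − 647.8/13.7 ≈ 149.7153.
Pooling payoff: 0.78 × 197 + 0.22 × 118 = 179.62.
Difference: 149.7153 − 179.62 = -29.9047, i.e. -29.90 to two decimal places.
The high-ability type would prefer the pooling outcome.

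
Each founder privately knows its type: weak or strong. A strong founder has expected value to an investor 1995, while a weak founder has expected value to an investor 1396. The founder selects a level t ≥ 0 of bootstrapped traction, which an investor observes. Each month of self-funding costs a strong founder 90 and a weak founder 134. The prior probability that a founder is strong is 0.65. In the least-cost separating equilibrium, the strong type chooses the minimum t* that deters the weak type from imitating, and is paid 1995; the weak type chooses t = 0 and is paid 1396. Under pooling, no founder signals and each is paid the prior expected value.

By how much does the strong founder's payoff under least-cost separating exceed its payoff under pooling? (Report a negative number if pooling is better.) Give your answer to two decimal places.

-192.66

Least-cost separating signal: t* solves 1396 = 1995 − 134·t*, so t* = (1995 − 1396)/134 ≈ 4.4701.
Strong type's separating payoff: 1995 − 90 × t* = 1995 − 90 × (1995 − 1396)/134 = 1995 − 53910/134 ≈ 1592.6866.
Pooling payoff: 0.65 × 1995 + 0.35 × 1396 = 1785.35.
Difference: 1592.6866 − 1785.35 = -192.6634, i.e. -192.66 to two decimal places.
The strong type would prefer the pooling outcome.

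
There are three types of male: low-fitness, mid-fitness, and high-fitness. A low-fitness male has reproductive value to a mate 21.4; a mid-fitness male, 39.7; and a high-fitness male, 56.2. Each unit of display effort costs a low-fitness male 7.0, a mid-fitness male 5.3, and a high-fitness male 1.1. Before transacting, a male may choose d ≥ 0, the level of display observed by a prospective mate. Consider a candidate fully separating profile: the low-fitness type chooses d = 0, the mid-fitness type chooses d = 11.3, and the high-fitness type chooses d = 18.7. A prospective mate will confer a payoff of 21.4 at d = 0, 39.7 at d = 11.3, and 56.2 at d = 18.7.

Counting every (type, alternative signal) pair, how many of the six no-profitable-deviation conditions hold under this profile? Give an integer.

5

Mid-fitness (own payoff 39.7 − 5.3×11.3 = -20.19): to d=0 gives 21.4 → profitable ✗; to d=18.7 gives 56.2 − 5.3×18.7 = -42.91 → no gain ✓.
Low-fitness (own payoff 21.4): to d=11.3 gives 39.7 − 7.0×11.3 = -39.4 → no gain ✓; to d=18.7 gives 56.2 − 7.0×18.7 = -74.7 → no gain ✓.
High-fitness (own payoff 56.2 − 1.1×18.7 = 35.63): to d=0 gives 21.4 → no gain ✓; to d=11.3 gives 39.7 − 1.1×11.3 = 27.27 → no gain ✓.
5 of the 6 constraints hold; not an equilibrium.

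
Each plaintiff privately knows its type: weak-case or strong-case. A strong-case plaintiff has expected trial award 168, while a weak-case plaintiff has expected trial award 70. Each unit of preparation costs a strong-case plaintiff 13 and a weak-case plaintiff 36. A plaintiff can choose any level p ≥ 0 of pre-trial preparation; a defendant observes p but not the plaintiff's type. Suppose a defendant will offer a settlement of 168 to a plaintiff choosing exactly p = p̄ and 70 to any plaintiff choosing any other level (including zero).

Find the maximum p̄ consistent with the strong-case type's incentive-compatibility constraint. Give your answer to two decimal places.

Choosing p̄ yields the strong-case type 168 − 13·p̄; choosing zero yields 70.
The strong-case type is indifferent at 168 − 13·p̄ = 70, i.e. p̄ = (168 − 70) / 13 ≈ 7.54.
For any p̄ above 7.54 the strong-case type would rather pool at zero, so separation collapses.

7.54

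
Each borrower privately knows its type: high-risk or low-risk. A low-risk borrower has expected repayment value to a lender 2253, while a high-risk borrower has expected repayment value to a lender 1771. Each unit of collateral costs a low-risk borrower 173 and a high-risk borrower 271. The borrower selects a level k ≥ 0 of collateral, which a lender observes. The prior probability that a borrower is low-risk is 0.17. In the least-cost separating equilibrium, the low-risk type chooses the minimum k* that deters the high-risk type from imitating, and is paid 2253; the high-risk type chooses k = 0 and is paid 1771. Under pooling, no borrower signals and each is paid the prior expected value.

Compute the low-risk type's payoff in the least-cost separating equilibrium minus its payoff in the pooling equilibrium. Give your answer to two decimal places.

Least-cost separating signal: k* solves 1771 = 2253 − 271·k*, so k* = (2253 − 1771)/271 ≈ 1.7786.
Low-risk type's separating payoff: 2253 − 173 × k* = 2253 − 173 × (2253 − 1771)/271 = 2253 − 83386/271 ≈ 1945.3026.
Pooling payoff: 0.17 × 2253 + 0.83 × 1771 = 1852.94.
Difference: 1945.3026 − 1852.94 = 92.3626, i.e. 92.36 to two decimal places.
The low-risk type prefers to separate.

92.36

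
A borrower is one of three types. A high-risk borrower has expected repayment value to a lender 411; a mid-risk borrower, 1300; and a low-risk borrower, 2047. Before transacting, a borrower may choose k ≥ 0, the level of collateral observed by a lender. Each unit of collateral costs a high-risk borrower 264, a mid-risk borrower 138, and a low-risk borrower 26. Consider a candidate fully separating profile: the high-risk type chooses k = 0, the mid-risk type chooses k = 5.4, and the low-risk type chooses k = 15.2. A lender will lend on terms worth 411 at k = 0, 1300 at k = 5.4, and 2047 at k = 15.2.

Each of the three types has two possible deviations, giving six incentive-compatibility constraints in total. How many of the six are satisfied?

6

Mid-risk (own payoff 1300 − 138×5.4 = 554.8): to k=0 gives 411 → no gain ✓; to k=15.2 gives 2047 − 138×15.2 = -50.6 → no gain ✓.
Low-risk (own payoff 2047 − 26×15.2 = 1651.8): to k=0 gives 411 → no gain ✓; to k=5.4 gives 1300 − 26×5.4 = 1159.6 → no gain ✓.
High-risk (own payoff 411): to k=5.4 gives 1300 − 264×5.4 = -125.6 → no gain ✓; to k=15.2 gives 2047 − 264×15.2 = -1965.8 → no gain ✓.
6 of the 6 constraints hold; this profile is a separating equilibrium.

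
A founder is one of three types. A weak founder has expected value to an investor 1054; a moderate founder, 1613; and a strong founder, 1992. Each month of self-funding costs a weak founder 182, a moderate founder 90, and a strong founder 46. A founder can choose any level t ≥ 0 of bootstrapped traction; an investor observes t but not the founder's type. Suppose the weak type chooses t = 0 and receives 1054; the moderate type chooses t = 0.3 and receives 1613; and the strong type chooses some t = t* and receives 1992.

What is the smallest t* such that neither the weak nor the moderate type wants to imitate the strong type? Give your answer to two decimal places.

5.15

Moderate type (on-path payoff 1613 − 90×0.3 = 1586) won't mimic when 1586 ≥ 1992 − 90·t*, i.e. t* ≥ 4.51.
Weak type (on-path payoff 1054) won't mimic when 1054 ≥ 1992 − 182·t*, i.e. t* ≥ 5.15.
Both must hold, so t* = max(5.15, 4.51) = 5.15. The weak type's constraint binds.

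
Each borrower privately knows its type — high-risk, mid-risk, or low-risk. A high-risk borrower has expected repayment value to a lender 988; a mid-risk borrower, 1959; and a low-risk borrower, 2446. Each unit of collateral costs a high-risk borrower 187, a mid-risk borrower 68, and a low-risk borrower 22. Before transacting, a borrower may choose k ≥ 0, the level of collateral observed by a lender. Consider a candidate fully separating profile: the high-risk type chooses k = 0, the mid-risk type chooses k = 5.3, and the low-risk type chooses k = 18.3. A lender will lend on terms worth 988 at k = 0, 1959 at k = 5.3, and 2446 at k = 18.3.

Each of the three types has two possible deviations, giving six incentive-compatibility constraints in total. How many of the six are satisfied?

6

High-risk (own payoff 988): to k=5.3 gives 1959 − 187×5.3 = 967.9 → no gain ✓; to k=18.3 gives 2446 − 187×18.3 = -976.1 → no gain ✓.
Mid-risk (own payoff 1959 − 68×5.3 = 1598.6): to k=0 gives 988 → no gain ✓; to k=18.3 gives 2446 − 68×18.3 = 1201.6 → no gain ✓.
Low-risk (own payoff 2446 − 22×18.3 = 2043.4): to k=0 gives 988 → no gain ✓; to k=5.3 gives 1959 − 22×5.3 = 1842.4 → no gain ✓.
6 of the 6 constraints hold; this profile is a separating equilibrium.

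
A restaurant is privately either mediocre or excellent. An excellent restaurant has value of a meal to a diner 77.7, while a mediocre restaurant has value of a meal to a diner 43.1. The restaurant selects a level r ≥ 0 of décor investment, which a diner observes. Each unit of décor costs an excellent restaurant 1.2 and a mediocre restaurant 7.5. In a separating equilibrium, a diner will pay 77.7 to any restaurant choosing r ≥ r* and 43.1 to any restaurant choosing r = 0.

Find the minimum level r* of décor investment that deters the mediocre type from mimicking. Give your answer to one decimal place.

4.6

A mediocre restaurant choosing r = 0 receives 43.1.
Imitating at r* instead would pay 77.7 at cost 7.5·r*, netting 77.7 − 7.5·r*.
Indifference: 43.1 = 77.7 − 7.5·r*, so r* = (77.7 − 43.1) / 7.5 ≈ 4.6.
At r* the mediocre type's incentive constraint just binds; the excellent type strictly prefers r* since its per-unit cost is lower.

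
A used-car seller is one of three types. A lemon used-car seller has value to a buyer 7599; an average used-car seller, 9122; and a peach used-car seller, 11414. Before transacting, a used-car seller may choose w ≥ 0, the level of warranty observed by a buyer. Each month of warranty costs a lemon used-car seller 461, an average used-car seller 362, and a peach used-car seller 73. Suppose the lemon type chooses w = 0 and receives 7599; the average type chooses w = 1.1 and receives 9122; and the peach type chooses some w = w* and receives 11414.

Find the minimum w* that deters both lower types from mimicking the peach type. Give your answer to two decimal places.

Average type (on-path payoff 9122 − 362×1.1 = 8723.8) won't mimic when 8723.8 ≥ 11414 − 362·w*, i.e. w* ≥ 7.43.
Lemon type (on-path payoff 7599) won't mimic when 7599 ≥ 11414 − 461·w*, i.e. w* ≥ 8.28.
Both must hold, so w* = max(8.28, 7.43) = 8.28. The lemon type's constraint binds.

8.28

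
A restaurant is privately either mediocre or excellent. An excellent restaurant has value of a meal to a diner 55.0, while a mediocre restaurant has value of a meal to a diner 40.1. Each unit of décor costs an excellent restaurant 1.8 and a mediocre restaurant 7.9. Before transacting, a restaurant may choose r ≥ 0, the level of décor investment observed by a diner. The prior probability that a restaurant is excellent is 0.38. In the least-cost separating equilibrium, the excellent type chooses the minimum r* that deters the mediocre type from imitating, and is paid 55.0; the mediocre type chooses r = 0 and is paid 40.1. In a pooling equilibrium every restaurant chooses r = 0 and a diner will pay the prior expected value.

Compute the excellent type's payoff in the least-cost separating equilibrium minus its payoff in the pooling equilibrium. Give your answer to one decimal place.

Least-cost separating signal: r* solves 40.1 = 55.0 − 7.9·r*, so r* = (55.0 − 40.1)/7.9 ≈ 1.8861.
Excellent type's separating payoff: 55.0 − 1.8 × r* = 55.0 − 1.8 × (55.0 − 40.1)/7.9 = 55.0 − 26.82/7.9 ≈ 51.605.
Pooling payoff: 0.38 × 55.0 + 0.62 × 40.1 = 45.762.
Difference: 51.605 − 45.762 = 5.843, i.e. 5.8 to one decimal place.
The excellent type prefers to separate.

5.8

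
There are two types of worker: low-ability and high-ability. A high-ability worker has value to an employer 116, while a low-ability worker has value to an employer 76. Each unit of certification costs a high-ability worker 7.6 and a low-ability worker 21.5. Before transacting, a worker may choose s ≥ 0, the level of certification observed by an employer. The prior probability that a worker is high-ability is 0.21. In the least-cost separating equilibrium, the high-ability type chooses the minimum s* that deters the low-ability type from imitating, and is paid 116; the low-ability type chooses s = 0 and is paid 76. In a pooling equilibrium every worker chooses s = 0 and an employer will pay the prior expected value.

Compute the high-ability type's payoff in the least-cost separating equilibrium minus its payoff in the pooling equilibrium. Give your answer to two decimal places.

Least-cost separating signal: s* solves 76 = 116 − 21.5·s*, so s* = (116 − 76)/21.5 ≈ 1.8605.
High-ability type's separating payoff: 116 − 7.6 × s* = 116 − 7.6 × (116 − 76)/21.5 = 116 − 304/21.5 ≈ 101.8605.
Pooling payoff: 0.21 × 116 + 0.79 × 76 = 84.4.
Difference: 101.8605 − 84.4 = 17.4605, i.e. 17.46 to two decimal places.
The high-ability type prefers to separate.

17.46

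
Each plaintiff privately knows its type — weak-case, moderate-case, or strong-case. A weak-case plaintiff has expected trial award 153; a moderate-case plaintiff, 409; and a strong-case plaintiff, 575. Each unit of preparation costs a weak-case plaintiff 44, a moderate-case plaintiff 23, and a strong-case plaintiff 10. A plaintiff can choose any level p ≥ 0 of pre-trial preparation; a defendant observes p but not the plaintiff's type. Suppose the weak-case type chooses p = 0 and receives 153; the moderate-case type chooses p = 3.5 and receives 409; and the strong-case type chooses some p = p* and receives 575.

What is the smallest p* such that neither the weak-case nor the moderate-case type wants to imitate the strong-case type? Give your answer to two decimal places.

10.72

Weak-case type (on-path payoff 153) won't mimic when 153 ≥ 575 − 44·p*, i.e. p* ≥ 9.59.
Moderate-case type (on-path payoff 409 − 23×3.5 = 328.5) won't mimic when 328.5 ≥ 575 − 23·p*, i.e. p* ≥ 10.72.
Both must hold, so p* = max(9.59, 10.72) = 10.72. The moderate-case type's constraint binds.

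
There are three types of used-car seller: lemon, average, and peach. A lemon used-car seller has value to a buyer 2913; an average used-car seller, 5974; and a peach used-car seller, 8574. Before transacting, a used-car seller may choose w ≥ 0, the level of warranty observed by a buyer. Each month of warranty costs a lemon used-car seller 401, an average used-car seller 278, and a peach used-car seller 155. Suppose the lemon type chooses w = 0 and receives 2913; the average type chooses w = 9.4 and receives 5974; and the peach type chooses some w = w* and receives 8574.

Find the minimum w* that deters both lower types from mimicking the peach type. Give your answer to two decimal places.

18.75

Average type (on-path payoff 5974 − 278×9.4 = 3360.8) won't mimic when 3360.8 ≥ 8574 − 278·w*, i.e. w* ≥ 18.75.
Lemon type (on-path payoff 2913) won't mimic when 2913 ≥ 8574 − 401·w*, i.e. w* ≥ 14.12.
Both must hold, so w* = max(14.12, 18.75) = 18.75. The average type's constraint binds.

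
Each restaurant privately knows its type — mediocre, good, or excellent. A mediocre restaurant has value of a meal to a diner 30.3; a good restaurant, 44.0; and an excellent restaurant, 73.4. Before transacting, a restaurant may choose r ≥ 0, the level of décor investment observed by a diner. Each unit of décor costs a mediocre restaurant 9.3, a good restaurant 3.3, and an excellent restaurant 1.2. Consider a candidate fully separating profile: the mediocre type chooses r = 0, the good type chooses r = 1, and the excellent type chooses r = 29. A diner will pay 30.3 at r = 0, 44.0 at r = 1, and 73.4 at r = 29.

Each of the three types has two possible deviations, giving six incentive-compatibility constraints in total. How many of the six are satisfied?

Excellent (own payoff 73.4 − 1.2×29 = 38.6): to r=0 gives 30.3 → no gain ✓; to r=1 gives 44.0 − 1.2×1 = 42.8 → profitable ✗.
Good (own payoff 44.0 − 3.3×1 = 40.7): to r=0 gives 30.3 → no gain ✓; to r=29 gives 73.4 − 3.3×29 = -22.3 → no gain ✓.
Mediocre (own payoff 30.3): to r=1 gives 44.0 − 9.3×1 = 34.7 → profitable ✗; to r=29 gives 73.4 − 9.3×29 = -196.3 → no gain ✓.
4 of the 6 constraints hold; not an equilibrium.

4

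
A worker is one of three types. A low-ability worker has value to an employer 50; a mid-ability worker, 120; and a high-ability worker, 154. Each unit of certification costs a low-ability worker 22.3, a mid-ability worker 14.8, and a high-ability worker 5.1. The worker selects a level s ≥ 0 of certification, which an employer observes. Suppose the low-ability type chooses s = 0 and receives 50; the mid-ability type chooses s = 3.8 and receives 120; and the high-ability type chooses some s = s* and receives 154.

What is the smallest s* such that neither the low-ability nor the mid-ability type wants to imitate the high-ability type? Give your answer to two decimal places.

Low-ability type (on-path payoff 50) won't mimic when 50 ≥ 154 − 22.3·s*, i.e. s* ≥ 4.66.
Mid-ability type (on-path payoff 120 − 14.8×3.8 = 63.76) won't mimic when 63.76 ≥ 154 − 14.8·s*, i.e. s* ≥ 6.10.
Both must hold, so s* = max(4.66, 6.10) = 6.10. The mid-ability type's constraint binds.

6.10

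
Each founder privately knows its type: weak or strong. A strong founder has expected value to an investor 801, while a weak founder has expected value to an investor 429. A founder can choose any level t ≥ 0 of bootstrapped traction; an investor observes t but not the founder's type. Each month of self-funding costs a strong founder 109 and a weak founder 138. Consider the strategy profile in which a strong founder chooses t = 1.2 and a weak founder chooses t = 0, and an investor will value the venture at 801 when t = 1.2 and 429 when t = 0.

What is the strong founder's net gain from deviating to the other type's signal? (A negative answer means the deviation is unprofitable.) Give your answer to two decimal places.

-241.20

Playing t = 1.2 the strong founder receives 801 − 109 × 1.2 = 670.2.
Deviating to t = 0 yields 429 instead.
Gain from deviating: 429 − 670.2 = -241.20.
The gain is negative, so the strong type's incentive-compatibility constraint is satisfied.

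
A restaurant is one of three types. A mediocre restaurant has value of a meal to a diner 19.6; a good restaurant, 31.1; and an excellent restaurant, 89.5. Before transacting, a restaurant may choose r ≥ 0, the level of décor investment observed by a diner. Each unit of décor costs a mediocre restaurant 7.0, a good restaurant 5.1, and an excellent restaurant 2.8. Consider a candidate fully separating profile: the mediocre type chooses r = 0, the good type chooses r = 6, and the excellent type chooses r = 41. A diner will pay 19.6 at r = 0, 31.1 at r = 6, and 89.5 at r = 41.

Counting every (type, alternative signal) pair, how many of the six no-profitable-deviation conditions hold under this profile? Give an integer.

3

Mediocre (own payoff 19.6): to r=6 gives 31.1 − 7.0×6 = -10.9 → no gain ✓; to r=41 gives 89.5 − 7.0×41 = -197.5 → no gain ✓.
Excellent (own payoff 89.5 − 2.8×41 = -25.3): to r=0 gives 19.6 → profitable ✗; to r=6 gives 31.1 − 2.8×6 = 14.3 → profitable ✗.
Good (own payoff 31.1 − 5.1×6 = 0.5): to r=0 gives 19.6 → profitable ✗; to r=41 gives 89.5 − 5.1×41 = -119.6 → no gain ✓.
3 of the 6 constraints hold; not an equilibrium.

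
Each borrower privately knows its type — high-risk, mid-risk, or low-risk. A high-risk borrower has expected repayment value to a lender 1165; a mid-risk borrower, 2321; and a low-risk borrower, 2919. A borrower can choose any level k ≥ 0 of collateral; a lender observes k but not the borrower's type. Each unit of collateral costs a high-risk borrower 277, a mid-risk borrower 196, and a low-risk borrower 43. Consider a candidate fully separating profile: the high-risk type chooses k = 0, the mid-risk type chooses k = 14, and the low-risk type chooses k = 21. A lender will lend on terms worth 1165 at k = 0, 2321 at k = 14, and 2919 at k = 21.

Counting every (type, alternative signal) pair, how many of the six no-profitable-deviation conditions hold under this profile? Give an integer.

High-risk (own payoff 1165): to k=14 gives 2321 − 277×14 = -1557 → no gain ✓; to k=21 gives 2919 − 277×21 = -2898 → no gain ✓.
Mid-risk (own payoff 2321 − 196×14 = -423): to k=0 gives 1165 → profitable ✗; to k=21 gives 2919 − 196×21 = -1197 → no gain ✓.
Low-risk (own payoff 2919 − 43×21 = 2016): to k=0 gives 1165 → no gain ✓; to k=14 gives 2321 − 43×14 = 1719 → no gain ✓.
5 of the 6 constraints hold; not an equilibrium.

5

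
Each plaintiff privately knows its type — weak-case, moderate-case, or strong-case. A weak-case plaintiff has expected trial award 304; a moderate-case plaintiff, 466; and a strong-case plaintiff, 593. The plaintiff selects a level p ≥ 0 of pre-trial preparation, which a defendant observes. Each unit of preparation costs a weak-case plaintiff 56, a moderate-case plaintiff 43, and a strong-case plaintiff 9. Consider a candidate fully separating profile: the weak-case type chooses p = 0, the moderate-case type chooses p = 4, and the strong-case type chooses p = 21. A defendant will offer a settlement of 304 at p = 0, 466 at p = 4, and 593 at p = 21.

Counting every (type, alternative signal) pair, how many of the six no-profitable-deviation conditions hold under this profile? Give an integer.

Weak-case (own payoff 304): to p=4 gives 466 − 56×4 = 242 → no gain ✓; to p=21 gives 593 − 56×21 = -583 → no gain ✓.
Strong-case (own payoff 593 − 9×21 = 404): to p=0 gives 304 → no gain ✓; to p=4 gives 466 − 9×4 = 430 → profitable ✗.
Moderate-case (own payoff 466 − 43×4 = 294): to p=0 gives 304 → profitable ✗; to p=21 gives 593 − 43×21 = -310 → no gain ✓.
4 of the 6 constraints hold; not an equilibrium.

4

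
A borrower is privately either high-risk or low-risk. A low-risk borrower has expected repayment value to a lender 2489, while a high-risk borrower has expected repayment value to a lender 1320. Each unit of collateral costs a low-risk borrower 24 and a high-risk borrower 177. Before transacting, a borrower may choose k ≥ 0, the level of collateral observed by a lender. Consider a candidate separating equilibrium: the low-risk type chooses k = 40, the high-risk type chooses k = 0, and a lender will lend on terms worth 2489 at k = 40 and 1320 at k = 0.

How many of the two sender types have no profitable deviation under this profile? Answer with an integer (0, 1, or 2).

2

High-risk type: stay at 0 → 1320; mimic → 2489 − 177 × 40 = -4591. IC holds (1320 ≥ -4591).
Low-risk type: signal → 2489 − 24 × 40 = 1529; deviate to 0 → 1320. IC holds (1529 ≥ 1320).
2 of 2 constraints hold, so this is a separating equilibrium.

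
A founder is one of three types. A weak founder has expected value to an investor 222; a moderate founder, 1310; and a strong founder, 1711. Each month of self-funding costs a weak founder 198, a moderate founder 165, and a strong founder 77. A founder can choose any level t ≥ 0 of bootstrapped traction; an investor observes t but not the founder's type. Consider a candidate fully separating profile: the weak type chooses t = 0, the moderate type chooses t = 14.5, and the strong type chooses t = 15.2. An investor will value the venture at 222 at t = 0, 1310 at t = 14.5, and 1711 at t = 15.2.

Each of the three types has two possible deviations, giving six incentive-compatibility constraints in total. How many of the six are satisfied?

Moderate (own payoff 1310 − 165×14.5 = -1082.5): to t=0 gives 222 → profitable ✗; to t=15.2 gives 1711 − 165×15.2 = -797 → profitable ✗.
Weak (own payoff 222): to t=14.5 gives 1310 − 198×14.5 = -1561 → no gain ✓; to t=15.2 gives 1711 − 198×15.2 = -1298.6 → no gain ✓.
Strong (own payoff 1711 − 77×15.2 = 540.6): to t=0 gives 222 → no gain ✓; to t=14.5 gives 1310 − 77×14.5 = 193.5 → no gain ✓.
4 of the 6 constraints hold; not an equilibrium.

4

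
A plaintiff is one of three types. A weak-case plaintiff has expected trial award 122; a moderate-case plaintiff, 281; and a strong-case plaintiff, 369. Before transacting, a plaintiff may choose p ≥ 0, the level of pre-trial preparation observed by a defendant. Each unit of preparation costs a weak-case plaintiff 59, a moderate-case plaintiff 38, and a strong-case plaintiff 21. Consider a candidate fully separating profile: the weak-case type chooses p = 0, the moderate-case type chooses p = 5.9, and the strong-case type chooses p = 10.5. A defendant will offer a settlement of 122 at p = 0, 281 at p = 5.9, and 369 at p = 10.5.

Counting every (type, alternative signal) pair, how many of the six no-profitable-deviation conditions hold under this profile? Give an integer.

4

Strong-case (own payoff 369 − 21×10.5 = 148.5): to p=0 gives 122 → no gain ✓; to p=5.9 gives 281 − 21×5.9 = 157.1 → profitable ✗.
Weak-case (own payoff 122): to p=5.9 gives 281 − 59×5.9 = -67.1 → no gain ✓; to p=10.5 gives 369 − 59×10.5 = -250.5 → no gain ✓.
Moderate-case (own payoff 281 − 38×5.9 = 56.8): to p=0 gives 122 → profitable ✗; to p=10.5 gives 369 − 38×10.5 = -30 → no gain ✓.
4 of the 6 constraints hold; not an equilibrium.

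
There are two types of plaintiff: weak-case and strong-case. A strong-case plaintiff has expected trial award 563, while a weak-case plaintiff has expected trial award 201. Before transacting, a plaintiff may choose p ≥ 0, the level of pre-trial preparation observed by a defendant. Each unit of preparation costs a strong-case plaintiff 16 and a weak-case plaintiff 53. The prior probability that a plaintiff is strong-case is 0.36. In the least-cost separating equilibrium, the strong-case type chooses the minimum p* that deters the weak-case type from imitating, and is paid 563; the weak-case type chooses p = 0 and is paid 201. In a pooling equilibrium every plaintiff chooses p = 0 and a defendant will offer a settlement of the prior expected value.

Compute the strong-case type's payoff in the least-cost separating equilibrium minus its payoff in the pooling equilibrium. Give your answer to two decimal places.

Least-cost separating signal: p* solves 201 = 563 − 53·p*, so p* = (563 − 201)/53 ≈ 6.8302.
Strong-case type's separating payoff: 563 − 16 × p* = 563 − 16 × (563 − 201)/53 = 563 − 5792/53 ≈ 453.7170.
Pooling payoff: 0.36 × 563 + 0.64 × 201 = 331.32.
Difference: 453.7170 − 331.32 = 122.397, i.e. 122.40 to two decimal places.
The strong-case type prefers to separate.

122.40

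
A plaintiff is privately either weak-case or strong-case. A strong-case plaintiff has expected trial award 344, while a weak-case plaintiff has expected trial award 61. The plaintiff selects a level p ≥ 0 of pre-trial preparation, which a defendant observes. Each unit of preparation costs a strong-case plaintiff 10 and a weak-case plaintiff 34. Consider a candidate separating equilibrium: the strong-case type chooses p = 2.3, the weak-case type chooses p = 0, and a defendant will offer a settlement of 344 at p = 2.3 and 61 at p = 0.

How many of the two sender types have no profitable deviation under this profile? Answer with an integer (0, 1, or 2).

Weak-case type: stay at 0 → 61; mimic → 344 − 34 × 2.3 = 265.8. IC fails (61 < 265.8).
Strong-case type: signal → 344 − 10 × 2.3 = 321; deviate to 0 → 61. IC holds (321 ≥ 61).
1 of 2 constraints hold, so this profile is not an equilibrium.

1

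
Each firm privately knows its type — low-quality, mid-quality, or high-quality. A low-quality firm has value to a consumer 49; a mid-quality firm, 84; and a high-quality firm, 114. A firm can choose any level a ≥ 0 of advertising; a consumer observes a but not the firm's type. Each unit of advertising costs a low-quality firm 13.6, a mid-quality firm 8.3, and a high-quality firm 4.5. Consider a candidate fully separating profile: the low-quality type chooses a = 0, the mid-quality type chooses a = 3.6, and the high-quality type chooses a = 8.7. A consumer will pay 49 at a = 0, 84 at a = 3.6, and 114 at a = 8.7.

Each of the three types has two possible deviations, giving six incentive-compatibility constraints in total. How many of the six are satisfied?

6

Low-quality (own payoff 49): to a=3.6 gives 84 − 13.6×3.6 = 35.04 → no gain ✓; to a=8.7 gives 114 − 13.6×8.7 = -4.32 → no gain ✓.
High-quality (own payoff 114 − 4.5×8.7 = 74.85): to a=0 gives 49 → no gain ✓; to a=3.6 gives 84 − 4.5×3.6 = 67.8 → no gain ✓.
Mid-quality (own payoff 84 − 8.3×3.6 = 54.12): to a=0 gives 49 → no gain ✓; to a=8.7 gives 114 − 8.3×8.7 = 41.79 → no gain ✓.
6 of the 6 constraints hold; this profile is a separating equilibrium.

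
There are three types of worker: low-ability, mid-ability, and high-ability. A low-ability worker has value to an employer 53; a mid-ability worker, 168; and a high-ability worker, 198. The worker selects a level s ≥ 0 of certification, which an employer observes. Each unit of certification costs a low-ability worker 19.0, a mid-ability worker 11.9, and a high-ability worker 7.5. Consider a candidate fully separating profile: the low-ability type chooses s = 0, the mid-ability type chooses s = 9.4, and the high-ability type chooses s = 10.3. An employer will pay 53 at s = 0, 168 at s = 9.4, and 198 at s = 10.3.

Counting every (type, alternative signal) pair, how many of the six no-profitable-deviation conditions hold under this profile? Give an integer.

High-ability (own payoff 198 − 7.5×10.3 = 120.75): to s=0 gives 53 → no gain ✓; to s=9.4 gives 168 − 7.5×9.4 = 97.5 → no gain ✓.
Low-ability (own payoff 53): to s=9.4 gives 168 − 19.0×9.4 = -10.6 → no gain ✓; to s=10.3 gives 198 − 19.0×10.3 = 2.3 → no gain ✓.
Mid-ability (own payoff 168 − 11.9×9.4 = 56.14): to s=0 gives 53 → no gain ✓; to s=10.3 gives 198 − 11.9×10.3 = 75.43 → profitable ✗.
5 of the 6 constraints hold; not an equilibrium.

5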